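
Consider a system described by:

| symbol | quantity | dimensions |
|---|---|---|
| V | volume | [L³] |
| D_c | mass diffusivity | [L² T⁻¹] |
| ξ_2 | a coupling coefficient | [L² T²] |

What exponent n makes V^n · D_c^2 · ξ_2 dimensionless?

Balance the L exponent: (3)·n from V, plus 2·(2) + (2) = 6 from the rest, must sum to zero.
3n + 6 = 0, so n = -2.

-2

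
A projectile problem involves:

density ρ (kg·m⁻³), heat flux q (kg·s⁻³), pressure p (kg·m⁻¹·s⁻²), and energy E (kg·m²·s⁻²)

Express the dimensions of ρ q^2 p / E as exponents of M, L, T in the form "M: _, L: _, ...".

Collect each base-dimension exponent across the product:
  M: (1) + 2·(1) + (1) − (1) = 3
  L: (-3) + 2·(0) + (-1) − (2) = -6
  T: (0) + 2·(-3) + (-2) − (-2) = -6
So the dimensions are [M³ L⁻⁶ T⁻⁶].

M: 3, L: -6, T: -6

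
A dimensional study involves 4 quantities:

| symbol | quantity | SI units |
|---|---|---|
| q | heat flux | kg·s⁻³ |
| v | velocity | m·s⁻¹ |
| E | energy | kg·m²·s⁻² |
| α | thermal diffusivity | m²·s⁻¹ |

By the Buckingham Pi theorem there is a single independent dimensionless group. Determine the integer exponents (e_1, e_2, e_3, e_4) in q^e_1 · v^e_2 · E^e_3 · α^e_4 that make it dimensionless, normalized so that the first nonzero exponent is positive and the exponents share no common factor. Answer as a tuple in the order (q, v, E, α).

(1, -4, -1, 3)

M: e_1·(1) + e_2·(0) + e_3·(1) + e_4·(0) = 0
L: e_1·(0) + e_2·(1) + e_3·(2) + e_4·(2) = 0
T: e_1·(-3) + e_2·(-1) + e_3·(-2) + e_4·(-1) = 0
Solving this homogeneous linear system for the smallest-integer solution (first nonzero entry positive) gives (1, -4, -1, 3).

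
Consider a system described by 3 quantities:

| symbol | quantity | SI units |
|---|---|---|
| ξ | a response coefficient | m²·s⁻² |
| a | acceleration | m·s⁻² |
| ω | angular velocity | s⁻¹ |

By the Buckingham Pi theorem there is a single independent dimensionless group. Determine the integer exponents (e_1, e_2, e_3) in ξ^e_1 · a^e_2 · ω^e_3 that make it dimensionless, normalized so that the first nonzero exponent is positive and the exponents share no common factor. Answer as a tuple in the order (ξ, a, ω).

L: e_1·(2) + e_2·(1) + e_3·(0) = 0
T: e_1·(-2) + e_2·(-2) + e_3·(-1) = 0
Solving this homogeneous linear system for the smallest-integer solution (first nonzero entry positive) gives (1, -2, 2).

(1, -2, 2)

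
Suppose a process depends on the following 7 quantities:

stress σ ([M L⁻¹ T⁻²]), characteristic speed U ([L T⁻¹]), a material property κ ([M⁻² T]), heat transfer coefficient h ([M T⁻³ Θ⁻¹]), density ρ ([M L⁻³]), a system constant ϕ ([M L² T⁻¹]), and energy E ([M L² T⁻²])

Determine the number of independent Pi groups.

There are 7 variables and 4 base dimensions (M, L, T, Θ).
The dimension matrix has rank 4.
Independent dimensionless groups: 7 − 4 = 3.

3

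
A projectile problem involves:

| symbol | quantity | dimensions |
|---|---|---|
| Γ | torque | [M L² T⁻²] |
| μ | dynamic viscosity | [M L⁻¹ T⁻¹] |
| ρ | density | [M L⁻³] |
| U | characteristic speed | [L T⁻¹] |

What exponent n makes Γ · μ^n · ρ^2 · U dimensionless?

-3

Balance the M exponent: (1)·n from μ, plus (1) + 2·(1) + (0) = 3 from the rest, must sum to zero.
n + 3 = 0, so n = -3.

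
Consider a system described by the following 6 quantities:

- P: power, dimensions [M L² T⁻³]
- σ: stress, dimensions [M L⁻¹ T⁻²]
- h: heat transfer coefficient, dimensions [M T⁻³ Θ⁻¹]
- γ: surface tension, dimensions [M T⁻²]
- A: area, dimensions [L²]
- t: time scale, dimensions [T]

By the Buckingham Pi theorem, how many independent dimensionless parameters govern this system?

2

There are 6 variables and 4 base dimensions (M, L, T, Θ).
The dimension matrix has rank 4.
Independent dimensionless groups: 6 − 4 = 2.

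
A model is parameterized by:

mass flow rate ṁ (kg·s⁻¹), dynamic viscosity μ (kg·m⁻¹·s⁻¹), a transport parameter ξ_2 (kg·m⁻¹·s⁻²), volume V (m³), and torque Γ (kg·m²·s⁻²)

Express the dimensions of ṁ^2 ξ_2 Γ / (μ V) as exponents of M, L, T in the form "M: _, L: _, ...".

Collect each base-dimension exponent across the product:
  M: 2·(1) − (1) + (1) − (0) + (1) = 3
  L: 2·(0) − (-1) + (-1) − (3) + (2) = -1
  T: 2·(-1) − (-1) + (-2) − (0) + (-2) = -5
So the dimensions are [M³ L⁻¹ T⁻⁵].

M: 3, L: -1, T: -5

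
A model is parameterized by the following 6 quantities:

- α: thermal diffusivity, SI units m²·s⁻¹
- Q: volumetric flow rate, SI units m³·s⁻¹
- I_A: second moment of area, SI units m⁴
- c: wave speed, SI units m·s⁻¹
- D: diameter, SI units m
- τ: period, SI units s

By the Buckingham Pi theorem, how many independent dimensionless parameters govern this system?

There are 6 variables and 2 base dimensions (L, T).
The dimension matrix has rank 2.
Independent dimensionless groups: 6 − 2 = 4.

4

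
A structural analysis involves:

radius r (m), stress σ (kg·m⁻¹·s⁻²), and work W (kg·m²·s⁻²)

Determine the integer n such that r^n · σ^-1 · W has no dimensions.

-3

Balance the L exponent: (1)·n from r, plus −(-1) + (2) = 3 from the rest, must sum to zero.
n + 3 = 0, so n = -3.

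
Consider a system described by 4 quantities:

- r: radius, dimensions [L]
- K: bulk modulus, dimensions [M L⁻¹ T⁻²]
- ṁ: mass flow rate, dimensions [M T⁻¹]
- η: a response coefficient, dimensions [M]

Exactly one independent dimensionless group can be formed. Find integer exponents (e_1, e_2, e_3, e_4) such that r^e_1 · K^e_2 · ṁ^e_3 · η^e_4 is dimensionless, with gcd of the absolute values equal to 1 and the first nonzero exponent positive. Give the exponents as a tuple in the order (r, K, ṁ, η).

(1, 1, -2, 1)

M: e_1·(0) + e_2·(1) + e_3·(1) + e_4·(1) = 0
L: e_1·(1) + e_2·(-1) + e_3·(0) + e_4·(0) = 0
T: e_1·(0) + e_2·(-2) + e_3·(-1) + e_4·(0) = 0
Solving this homogeneous linear system for the smallest-integer solution (first nonzero entry positive) gives (1, 1, -2, 1).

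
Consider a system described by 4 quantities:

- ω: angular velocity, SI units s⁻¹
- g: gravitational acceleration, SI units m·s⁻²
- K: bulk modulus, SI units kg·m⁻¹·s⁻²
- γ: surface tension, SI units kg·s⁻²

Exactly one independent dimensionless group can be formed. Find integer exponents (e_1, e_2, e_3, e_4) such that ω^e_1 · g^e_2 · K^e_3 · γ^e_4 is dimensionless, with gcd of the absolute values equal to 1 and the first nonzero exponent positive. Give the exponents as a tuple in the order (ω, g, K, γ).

M: e_1·(0) + e_2·(0) + e_3·(1) + e_4·(1) = 0
L: e_1·(0) + e_2·(1) + e_3·(-1) + e_4·(0) = 0
T: e_1·(-1) + e_2·(-2) + e_3·(-2) + e_4·(-2) = 0
Solving this homogeneous linear system for the smallest-integer solution (first nonzero entry positive) gives (2, -1, -1, 1).

(2, -1, -1, 1)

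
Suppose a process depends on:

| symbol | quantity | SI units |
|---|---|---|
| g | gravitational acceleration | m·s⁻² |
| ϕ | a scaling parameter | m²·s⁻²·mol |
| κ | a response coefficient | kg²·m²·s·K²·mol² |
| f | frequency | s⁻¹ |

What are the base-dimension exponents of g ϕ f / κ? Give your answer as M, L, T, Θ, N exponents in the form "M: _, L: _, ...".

M: -2, L: 1, T: -6, Θ: -2, N: -1

Collect each base-dimension exponent across the product:
  M: (0) + (0) − (2) + (0) = -2
  L: (1) + (2) − (2) + (0) = 1
  T: (-2) + (-2) − (1) + (-1) = -6
  Θ: (0) + (0) − (2) + (0) = -2
  N: (0) + (1) − (2) + (0) = -1
So the dimensions are [M⁻² L T⁻⁶ Θ⁻² N⁻¹].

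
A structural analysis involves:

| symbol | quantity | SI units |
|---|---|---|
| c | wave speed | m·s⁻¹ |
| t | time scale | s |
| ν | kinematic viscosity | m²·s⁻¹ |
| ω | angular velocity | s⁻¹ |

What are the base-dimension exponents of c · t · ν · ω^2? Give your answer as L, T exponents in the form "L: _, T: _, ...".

Collect each base-dimension exponent across the product:
  L: (1) + (0) + (2) + 2·(0) = 3
  T: (-1) + (1) + (-1) + 2·(-1) = -3
So the dimensions are [L³ T⁻³].

L: 3, T: -3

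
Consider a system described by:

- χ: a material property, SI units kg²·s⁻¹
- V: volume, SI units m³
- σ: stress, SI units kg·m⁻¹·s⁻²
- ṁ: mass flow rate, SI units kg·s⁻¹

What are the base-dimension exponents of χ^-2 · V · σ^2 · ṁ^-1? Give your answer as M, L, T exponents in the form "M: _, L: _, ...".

M: -3, L: 1, T: -1

Collect each base-dimension exponent across the product:
  M: −2·(2) + (0) + 2·(1) − (1) = -3
  L: −2·(0) + (3) + 2·(-1) − (0) = 1
  T: −2·(-1) + (0) + 2·(-2) − (-1) = -1
So the dimensions are [M⁻³ L T⁻¹].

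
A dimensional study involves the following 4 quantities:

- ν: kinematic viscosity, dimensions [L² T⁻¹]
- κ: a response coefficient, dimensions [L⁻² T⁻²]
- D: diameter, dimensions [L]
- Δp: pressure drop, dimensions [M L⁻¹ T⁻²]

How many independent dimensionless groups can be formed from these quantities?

1

There are 4 variables and 3 base dimensions (M, L, T).
The dimension matrix has rank 3.
Independent dimensionless groups: 4 − 3 = 1.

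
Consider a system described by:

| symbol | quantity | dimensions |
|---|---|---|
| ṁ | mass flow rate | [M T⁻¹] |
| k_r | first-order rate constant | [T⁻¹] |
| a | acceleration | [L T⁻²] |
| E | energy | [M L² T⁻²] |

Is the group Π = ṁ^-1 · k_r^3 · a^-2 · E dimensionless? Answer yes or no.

Sum the exponent of each base dimension across the product:
  M: −[ṁ]_M + 3·[k_r]_M − 2·[a]_M + [E]_M = −(1) + 3·(0) − 2·(0) + (1) = 0
  L: −[ṁ]_L + 3·[k_r]_L − 2·[a]_L + [E]_L = −(0) + 3·(0) − 2·(1) + (2) = 0
  T: −[ṁ]_T + 3·[k_r]_T − 2·[a]_T + [E]_T = −(-1) + 3·(-1) − 2·(-2) + (-2) = 0
  Θ: −[ṁ]_Θ + 3·[k_r]_Θ − 2·[a]_Θ + [E]_Θ = −(0) + 3·(0) − 2·(0) + (0) = 0
All base exponents vanish — dimensionless.

yes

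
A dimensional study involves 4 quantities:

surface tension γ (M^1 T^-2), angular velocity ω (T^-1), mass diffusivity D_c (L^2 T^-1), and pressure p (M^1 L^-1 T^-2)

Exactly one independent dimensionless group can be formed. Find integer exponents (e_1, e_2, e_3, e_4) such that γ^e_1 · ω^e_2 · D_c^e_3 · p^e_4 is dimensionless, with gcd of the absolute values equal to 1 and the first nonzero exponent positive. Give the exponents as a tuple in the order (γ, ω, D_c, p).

(2, 1, -1, -2)

M: e_1·(1) + e_2·(0) + e_3·(0) + e_4·(1) = 0
L: e_1·(0) + e_2·(0) + e_3·(2) + e_4·(-1) = 0
T: e_1·(-2) + e_2·(-1) + e_3·(-1) + e_4·(-2) = 0
Solving this homogeneous linear system for the smallest-integer solution (first nonzero entry positive) gives (2, 1, -1, -2).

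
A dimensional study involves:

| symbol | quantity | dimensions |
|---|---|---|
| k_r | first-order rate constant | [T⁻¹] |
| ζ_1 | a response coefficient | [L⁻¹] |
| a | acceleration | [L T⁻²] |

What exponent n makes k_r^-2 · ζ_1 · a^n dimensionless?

Balance the L exponent: (1)·n from a, plus −2·(0) + (-1) = -1 from the rest, must sum to zero.
n − 1 = 0, so n = 1.

1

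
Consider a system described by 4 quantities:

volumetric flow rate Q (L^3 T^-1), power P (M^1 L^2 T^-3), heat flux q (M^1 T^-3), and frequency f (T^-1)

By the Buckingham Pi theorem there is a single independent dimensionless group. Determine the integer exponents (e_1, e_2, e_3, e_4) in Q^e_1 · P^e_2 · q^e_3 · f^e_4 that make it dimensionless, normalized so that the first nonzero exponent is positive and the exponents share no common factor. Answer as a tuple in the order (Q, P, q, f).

M: e_1·(0) + e_2·(1) + e_3·(1) + e_4·(0) = 0
L: e_1·(3) + e_2·(2) + e_3·(0) + e_4·(0) = 0
T: e_1·(-1) + e_2·(-3) + e_3·(-3) + e_4·(-1) = 0
Solving this homogeneous linear system for the smallest-integer solution (first nonzero entry positive) gives (2, -3, 3, -2).

(2, -3, 3, -2)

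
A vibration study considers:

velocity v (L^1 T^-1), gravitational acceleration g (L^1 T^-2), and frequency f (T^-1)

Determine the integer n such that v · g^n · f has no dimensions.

-1

Balance the L exponent: (1)·n from g, plus (1) + (0) = 1 from the rest, must sum to zero.
n + 1 = 0, so n = -1.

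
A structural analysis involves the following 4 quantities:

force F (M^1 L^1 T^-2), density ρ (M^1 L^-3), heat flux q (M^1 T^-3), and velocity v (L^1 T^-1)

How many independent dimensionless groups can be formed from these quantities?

1

There are 4 variables and 3 base dimensions (M, L, T).
The dimension matrix has rank 3.
Independent dimensionless groups: 4 − 3 = 1.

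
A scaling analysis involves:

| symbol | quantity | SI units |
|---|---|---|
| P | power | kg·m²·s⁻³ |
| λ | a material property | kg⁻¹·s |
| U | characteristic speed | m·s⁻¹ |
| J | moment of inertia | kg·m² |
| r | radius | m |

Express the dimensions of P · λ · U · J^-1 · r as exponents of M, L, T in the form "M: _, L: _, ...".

M: -1, L: 2, T: -3

Collect each base-dimension exponent across the product:
  M: (1) + (-1) + (0) − (1) + (0) = -1
  L: (2) + (0) + (1) − (2) + (1) = 2
  T: (-3) + (1) + (-1) − (0) + (0) = -3
So the dimensions are [M⁻¹ L² T⁻³].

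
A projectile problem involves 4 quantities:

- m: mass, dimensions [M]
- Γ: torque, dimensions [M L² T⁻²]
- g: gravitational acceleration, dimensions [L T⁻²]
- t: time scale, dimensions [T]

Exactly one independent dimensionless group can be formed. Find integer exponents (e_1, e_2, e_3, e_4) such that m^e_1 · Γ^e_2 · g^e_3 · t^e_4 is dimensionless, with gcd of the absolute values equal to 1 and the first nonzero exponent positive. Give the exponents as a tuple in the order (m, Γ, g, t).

(1, -1, 2, 2)

M: e_1·(1) + e_2·(1) + e_3·(0) + e_4·(0) = 0
L: e_1·(0) + e_2·(2) + e_3·(1) + e_4·(0) = 0
T: e_1·(0) + e_2·(-2) + e_3·(-2) + e_4·(1) = 0
Solving this homogeneous linear system for the smallest-integer solution (first nonzero entry positive) gives (1, -1, 2, 2).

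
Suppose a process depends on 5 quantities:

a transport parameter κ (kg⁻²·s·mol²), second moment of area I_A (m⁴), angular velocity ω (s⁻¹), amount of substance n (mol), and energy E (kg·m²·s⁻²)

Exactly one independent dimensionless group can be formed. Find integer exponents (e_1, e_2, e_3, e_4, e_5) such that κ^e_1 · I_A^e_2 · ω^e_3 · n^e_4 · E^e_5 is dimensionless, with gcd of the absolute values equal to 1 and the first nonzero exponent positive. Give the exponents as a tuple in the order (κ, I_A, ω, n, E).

M: e_1·(-2) + e_2·(0) + e_3·(0) + e_4·(0) + e_5·(1) = 0
L: e_1·(0) + e_2·(4) + e_3·(0) + e_4·(0) + e_5·(2) = 0
T: e_1·(1) + e_2·(0) + e_3·(-1) + e_4·(0) + e_5·(-2) = 0
N: e_1·(2) + e_2·(0) + e_3·(0) + e_4·(1) + e_5·(0) = 0
Solving this homogeneous linear system for the smallest-integer solution (first nonzero entry positive) gives (1, -1, -3, -2, 2).

(1, -1, -3, -2, 2)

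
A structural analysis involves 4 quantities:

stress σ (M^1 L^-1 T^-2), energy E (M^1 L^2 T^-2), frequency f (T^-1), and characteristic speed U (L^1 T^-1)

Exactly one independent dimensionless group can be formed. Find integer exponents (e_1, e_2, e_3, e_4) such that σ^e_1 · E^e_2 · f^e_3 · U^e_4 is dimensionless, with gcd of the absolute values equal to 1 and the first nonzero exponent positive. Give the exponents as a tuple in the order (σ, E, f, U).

(1, -1, -3, 3)

M: e_1·(1) + e_2·(1) + e_3·(0) + e_4·(0) = 0
L: e_1·(-1) + e_2·(2) + e_3·(0) + e_4·(1) = 0
T: e_1·(-2) + e_2·(-2) + e_3·(-1) + e_4·(-1) = 0
Solving this homogeneous linear system for the smallest-integer solution (first nonzero entry positive) gives (1, -1, -3, 3).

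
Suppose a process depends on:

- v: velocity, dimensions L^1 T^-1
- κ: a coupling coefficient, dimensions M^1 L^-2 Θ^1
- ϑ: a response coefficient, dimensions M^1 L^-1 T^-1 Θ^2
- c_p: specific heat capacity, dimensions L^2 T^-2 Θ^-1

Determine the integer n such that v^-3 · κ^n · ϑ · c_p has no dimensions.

Balance the M exponent: (1)·n from κ, plus −3·(0) + (1) + (0) = 1 from the rest, must sum to zero.
n + 1 = 0, so n = -1.

-1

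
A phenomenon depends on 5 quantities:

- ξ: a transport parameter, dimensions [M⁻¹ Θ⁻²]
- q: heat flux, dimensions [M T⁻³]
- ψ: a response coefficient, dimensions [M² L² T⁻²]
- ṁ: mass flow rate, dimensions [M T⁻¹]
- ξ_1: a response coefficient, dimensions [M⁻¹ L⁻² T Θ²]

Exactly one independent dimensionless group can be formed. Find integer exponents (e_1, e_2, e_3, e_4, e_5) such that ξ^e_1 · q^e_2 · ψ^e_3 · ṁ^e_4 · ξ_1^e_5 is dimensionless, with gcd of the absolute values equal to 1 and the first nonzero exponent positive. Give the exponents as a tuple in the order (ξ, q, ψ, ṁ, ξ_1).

M: e_1·(-1) + e_2·(1) + e_3·(2) + e_4·(1) + e_5·(-1) = 0
L: e_1·(0) + e_2·(0) + e_3·(2) + e_4·(0) + e_5·(-2) = 0
T: e_1·(0) + e_2·(-3) + e_3·(-2) + e_4·(-1) + e_5·(1) = 0
Θ: e_1·(-2) + e_2·(0) + e_3·(0) + e_4·(0) + e_5·(2) = 0
Solving this homogeneous linear system for the smallest-integer solution (first nonzero entry positive) gives (2, -1, 2, 1, 2).

(2, -1, 2, 1, 2)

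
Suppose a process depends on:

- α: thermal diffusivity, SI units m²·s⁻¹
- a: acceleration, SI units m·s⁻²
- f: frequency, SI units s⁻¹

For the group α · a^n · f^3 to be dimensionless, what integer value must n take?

-2

Balance the L exponent: (1)·n from a, plus (2) + 3·(0) = 2 from the rest, must sum to zero.
n + 2 = 0, so n = -2.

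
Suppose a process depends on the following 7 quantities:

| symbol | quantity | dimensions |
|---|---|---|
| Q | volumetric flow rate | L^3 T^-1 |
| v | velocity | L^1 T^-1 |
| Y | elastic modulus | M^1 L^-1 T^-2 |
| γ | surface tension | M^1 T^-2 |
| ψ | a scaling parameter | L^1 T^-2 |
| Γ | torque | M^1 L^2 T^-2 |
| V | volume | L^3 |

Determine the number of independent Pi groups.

4

There are 7 variables and 3 base dimensions (M, L, T).
The dimension matrix has rank 3.
Independent dimensionless groups: 7 − 3 = 4.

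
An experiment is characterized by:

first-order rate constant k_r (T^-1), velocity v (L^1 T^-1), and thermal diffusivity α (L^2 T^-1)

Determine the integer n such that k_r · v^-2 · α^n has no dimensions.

1

Balance the L exponent: (2)·n from α, plus (0) − 2·(1) = -2 from the rest, must sum to zero.
2n − 2 = 0, so n = 1.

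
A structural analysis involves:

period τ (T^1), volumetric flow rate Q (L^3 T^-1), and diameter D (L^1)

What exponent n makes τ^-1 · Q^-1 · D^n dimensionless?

Balance the L exponent: (1)·n from D, plus −(0) − (3) = -3 from the rest, must sum to zero.
n − 3 = 0, so n = 3.

3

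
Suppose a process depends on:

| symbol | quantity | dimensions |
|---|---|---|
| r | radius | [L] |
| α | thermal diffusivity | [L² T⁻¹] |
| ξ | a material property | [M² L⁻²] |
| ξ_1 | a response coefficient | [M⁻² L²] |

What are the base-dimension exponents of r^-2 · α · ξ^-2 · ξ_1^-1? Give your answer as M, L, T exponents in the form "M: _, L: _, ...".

M: -2, L: 2, T: -1

Collect each base-dimension exponent across the product:
  M: −2·(0) + (0) − 2·(2) − (-2) = -2
  L: −2·(1) + (2) − 2·(-2) − (2) = 2
  T: −2·(0) + (-1) − 2·(0) − (0) = -1
So the dimensions are [M⁻² L² T⁻¹].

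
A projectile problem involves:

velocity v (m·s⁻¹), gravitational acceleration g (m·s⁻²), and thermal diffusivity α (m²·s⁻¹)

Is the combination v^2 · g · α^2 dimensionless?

Sum the exponent of each base dimension across the product:
  L: 2·[v]_L + [g]_L + 2·[α]_L = 2·(1) + (1) + 2·(2) = 7
  T: 2·[v]_T + [g]_T + 2·[α]_T = 2·(-1) + (-2) + 2·(-1) = -6
Net dimensions [L⁷ T⁻⁶] ≠ [1] — not dimensionless.

no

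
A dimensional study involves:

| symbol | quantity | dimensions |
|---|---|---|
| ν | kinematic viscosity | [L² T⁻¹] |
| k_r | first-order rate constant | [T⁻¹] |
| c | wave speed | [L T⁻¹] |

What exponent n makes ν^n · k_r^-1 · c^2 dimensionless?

Balance the L exponent: (2)·n from ν, plus −(0) + 2·(1) = 2 from the rest, must sum to zero.
2n + 2 = 0, so n = -1.

-1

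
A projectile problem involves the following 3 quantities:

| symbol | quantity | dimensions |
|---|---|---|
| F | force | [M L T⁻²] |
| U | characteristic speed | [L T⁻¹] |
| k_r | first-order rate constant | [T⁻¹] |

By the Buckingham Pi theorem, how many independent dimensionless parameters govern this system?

0

There are 3 variables and 3 base dimensions (M, L, T).
The dimension matrix has rank 3.
Independent dimensionless groups: 3 − 3 = 0.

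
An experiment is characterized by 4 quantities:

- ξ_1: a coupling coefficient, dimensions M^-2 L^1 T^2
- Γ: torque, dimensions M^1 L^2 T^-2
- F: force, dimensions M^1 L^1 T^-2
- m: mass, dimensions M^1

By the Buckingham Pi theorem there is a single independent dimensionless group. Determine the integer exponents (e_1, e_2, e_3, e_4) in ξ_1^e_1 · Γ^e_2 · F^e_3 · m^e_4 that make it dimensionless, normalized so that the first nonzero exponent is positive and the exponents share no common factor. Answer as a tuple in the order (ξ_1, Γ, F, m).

(1, -2, 3, 1)

M: e_1·(-2) + e_2·(1) + e_3·(1) + e_4·(1) = 0
L: e_1·(1) + e_2·(2) + e_3·(1) + e_4·(0) = 0
T: e_1·(2) + e_2·(-2) + e_3·(-2) + e_4·(0) = 0
Solving this homogeneous linear system for the smallest-integer solution (first nonzero entry positive) gives (1, -2, 3, 1).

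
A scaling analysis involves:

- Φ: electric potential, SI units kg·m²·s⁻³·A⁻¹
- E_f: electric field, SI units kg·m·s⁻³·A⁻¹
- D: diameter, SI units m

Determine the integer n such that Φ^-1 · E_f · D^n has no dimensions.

Balance the L exponent: (1)·n from D, plus −(2) + (1) = -1 from the rest, must sum to zero.
n − 1 = 0, so n = 1.

1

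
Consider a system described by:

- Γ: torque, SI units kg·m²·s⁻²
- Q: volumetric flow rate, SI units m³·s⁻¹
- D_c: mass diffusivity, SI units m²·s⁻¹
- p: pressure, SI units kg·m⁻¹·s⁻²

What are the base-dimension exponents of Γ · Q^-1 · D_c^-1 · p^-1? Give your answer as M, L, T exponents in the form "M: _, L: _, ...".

M: 0, L: -2, T: 2

Collect each base-dimension exponent across the product:
  M: (1) − (0) − (0) − (1) = 0
  L: (2) − (3) − (2) − (-1) = -2
  T: (-2) − (-1) − (-1) − (-2) = 2
So the dimensions are [L⁻² T²].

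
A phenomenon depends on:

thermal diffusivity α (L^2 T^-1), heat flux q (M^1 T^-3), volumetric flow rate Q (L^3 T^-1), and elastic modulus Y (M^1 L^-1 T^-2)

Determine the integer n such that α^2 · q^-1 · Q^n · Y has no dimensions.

Balance the L exponent: (3)·n from Q, plus 2·(2) − (0) + (-1) = 3 from the rest, must sum to zero.
3n + 3 = 0, so n = -1.

-1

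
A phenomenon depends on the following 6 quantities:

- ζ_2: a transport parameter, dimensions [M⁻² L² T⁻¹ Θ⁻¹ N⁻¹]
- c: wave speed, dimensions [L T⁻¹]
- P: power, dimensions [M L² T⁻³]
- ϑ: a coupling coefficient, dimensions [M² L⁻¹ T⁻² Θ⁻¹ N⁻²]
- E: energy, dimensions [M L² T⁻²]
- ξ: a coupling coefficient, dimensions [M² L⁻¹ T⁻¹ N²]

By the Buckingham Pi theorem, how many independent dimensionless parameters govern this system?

1

There are 6 variables and 5 base dimensions (M, L, T, Θ, N).
The dimension matrix has rank 5.
Independent dimensionless groups: 6 − 5 = 1.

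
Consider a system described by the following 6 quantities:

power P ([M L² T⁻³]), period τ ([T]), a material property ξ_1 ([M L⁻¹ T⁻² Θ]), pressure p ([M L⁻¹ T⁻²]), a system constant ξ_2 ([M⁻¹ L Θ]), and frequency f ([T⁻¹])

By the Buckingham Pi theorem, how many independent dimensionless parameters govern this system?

2

There are 6 variables and 4 base dimensions (M, L, T, Θ).
The dimension matrix has rank 4.
Independent dimensionless groups: 6 − 4 = 2.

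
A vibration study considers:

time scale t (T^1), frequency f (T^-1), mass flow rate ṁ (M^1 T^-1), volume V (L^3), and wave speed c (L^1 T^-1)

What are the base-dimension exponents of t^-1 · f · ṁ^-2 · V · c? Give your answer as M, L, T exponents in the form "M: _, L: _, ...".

Collect each base-dimension exponent across the product:
  M: −(0) + (0) − 2·(1) + (0) + (0) = -2
  L: −(0) + (0) − 2·(0) + (3) + (1) = 4
  T: −(1) + (-1) − 2·(-1) + (0) + (-1) = -1
So the dimensions are [M⁻² L⁴ T⁻¹].

M: -2, L: 4, T: -1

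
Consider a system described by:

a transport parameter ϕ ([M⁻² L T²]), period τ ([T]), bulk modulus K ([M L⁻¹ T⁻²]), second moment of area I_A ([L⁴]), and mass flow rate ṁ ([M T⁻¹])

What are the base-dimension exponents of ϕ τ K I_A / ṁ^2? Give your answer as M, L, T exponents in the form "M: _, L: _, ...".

Collect each base-dimension exponent across the product:
  M: (-2) + (0) + (1) + (0) − 2·(1) = -3
  L: (1) + (0) + (-1) + (4) − 2·(0) = 4
  T: (2) + (1) + (-2) + (0) − 2·(-1) = 3
So the dimensions are [M⁻³ L⁴ T³].

M: -3, L: 4, T: 3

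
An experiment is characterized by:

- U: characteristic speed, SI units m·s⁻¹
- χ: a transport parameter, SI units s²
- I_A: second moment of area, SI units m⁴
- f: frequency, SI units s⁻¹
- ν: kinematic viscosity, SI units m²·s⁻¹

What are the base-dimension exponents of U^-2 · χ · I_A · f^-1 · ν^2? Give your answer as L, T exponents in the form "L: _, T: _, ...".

Collect each base-dimension exponent across the product:
  L: −2·(1) + (0) + (4) − (0) + 2·(2) = 6
  T: −2·(-1) + (2) + (0) − (-1) + 2·(-1) = 3
So the dimensions are [L⁶ T³].

L: 6, T: 3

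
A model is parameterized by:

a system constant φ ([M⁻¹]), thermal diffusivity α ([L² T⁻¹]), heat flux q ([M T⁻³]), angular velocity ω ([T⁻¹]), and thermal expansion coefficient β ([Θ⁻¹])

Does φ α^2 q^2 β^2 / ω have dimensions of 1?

no

Sum the exponent of each base dimension across the product:
  M: [φ]_M + 2·[α]_M + 2·[q]_M − [ω]_M + 2·[β]_M = (-1) + 2·(0) + 2·(1) − (0) + 2·(0) = 1
  L: [φ]_L + 2·[α]_L + 2·[q]_L − [ω]_L + 2·[β]_L = (0) + 2·(2) + 2·(0) − (0) + 2·(0) = 4
  T: [φ]_T + 2·[α]_T + 2·[q]_T − [ω]_T + 2·[β]_T = (0) + 2·(-1) + 2·(-3) − (-1) + 2·(0) = -7
  Θ: [φ]_Θ + 2·[α]_Θ + 2·[q]_Θ − [ω]_Θ + 2·[β]_Θ = (0) + 2·(0) + 2·(0) − (0) + 2·(-1) = -2
Net dimensions [M L⁴ T⁻⁷ Θ⁻²] ≠ [1] — not dimensionless.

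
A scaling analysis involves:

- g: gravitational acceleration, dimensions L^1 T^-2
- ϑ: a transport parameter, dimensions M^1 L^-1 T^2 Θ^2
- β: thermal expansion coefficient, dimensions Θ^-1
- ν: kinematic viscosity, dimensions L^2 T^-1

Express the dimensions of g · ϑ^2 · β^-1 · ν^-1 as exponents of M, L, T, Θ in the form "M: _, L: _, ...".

M: 2, L: -3, T: 3, Θ: 5

Collect each base-dimension exponent across the product:
  M: (0) + 2·(1) − (0) − (0) = 2
  L: (1) + 2·(-1) − (0) − (2) = -3
  T: (-2) + 2·(2) − (0) − (-1) = 3
  Θ: (0) + 2·(2) − (-1) − (0) = 5
So the dimensions are [M² L⁻³ T³ Θ⁵].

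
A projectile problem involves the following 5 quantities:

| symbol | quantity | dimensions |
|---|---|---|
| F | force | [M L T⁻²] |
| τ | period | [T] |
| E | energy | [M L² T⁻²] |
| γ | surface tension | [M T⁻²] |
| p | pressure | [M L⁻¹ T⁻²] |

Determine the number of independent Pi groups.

There are 5 variables and 3 base dimensions (M, L, T).
The dimension matrix has rank 3.
Independent dimensionless groups: 5 − 3 = 2.

2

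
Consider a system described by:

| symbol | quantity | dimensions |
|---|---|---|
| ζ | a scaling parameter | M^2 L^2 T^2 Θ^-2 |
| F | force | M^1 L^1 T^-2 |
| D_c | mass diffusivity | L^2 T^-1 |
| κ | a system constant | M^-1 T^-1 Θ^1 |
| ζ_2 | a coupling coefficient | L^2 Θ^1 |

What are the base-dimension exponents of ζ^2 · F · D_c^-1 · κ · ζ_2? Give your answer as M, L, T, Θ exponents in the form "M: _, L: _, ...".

Collect each base-dimension exponent across the product:
  M: 2·(2) + (1) − (0) + (-1) + (0) = 4
  L: 2·(2) + (1) − (2) + (0) + (2) = 5
  T: 2·(2) + (-2) − (-1) + (-1) + (0) = 2
  Θ: 2·(-2) + (0) − (0) + (1) + (1) = -2
So the dimensions are [M⁴ L⁵ T² Θ⁻²].

M: 4, L: 5, T: 2, Θ: -2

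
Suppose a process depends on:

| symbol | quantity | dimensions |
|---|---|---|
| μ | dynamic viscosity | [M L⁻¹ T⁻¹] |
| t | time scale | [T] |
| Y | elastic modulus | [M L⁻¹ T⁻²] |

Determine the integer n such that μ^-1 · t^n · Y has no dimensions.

1

Balance the T exponent: (1)·n from t, plus −(-1) + (-2) = -1 from the rest, must sum to zero.
n − 1 = 0, so n = 1.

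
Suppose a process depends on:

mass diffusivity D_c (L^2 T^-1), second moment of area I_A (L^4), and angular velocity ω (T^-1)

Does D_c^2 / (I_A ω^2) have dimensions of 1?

Sum the exponent of each base dimension across the product:
  M: 2·[D_c]_M − [I_A]_M − 2·[ω]_M = 2·(0) − (0) − 2·(0) = 0
  L: 2·[D_c]_L − [I_A]_L − 2·[ω]_L = 2·(2) − (4) − 2·(0) = 0
  T: 2·[D_c]_T − [I_A]_T − 2·[ω]_T = 2·(-1) − (0) − 2·(-1) = 0
  Θ: 2·[D_c]_Θ − [I_A]_Θ − 2·[ω]_Θ = 2·(0) − (0) − 2·(0) = 0
All base exponents vanish — dimensionless.

yes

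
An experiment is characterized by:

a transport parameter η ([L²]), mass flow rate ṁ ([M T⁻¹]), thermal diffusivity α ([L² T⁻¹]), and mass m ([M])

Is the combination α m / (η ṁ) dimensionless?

yes

Sum the exponent of each base dimension across the product:
  M: −[η]_M − [ṁ]_M + [α]_M + [m]_M = −(0) − (1) + (0) + (1) = 0
  L: −[η]_L − [ṁ]_L + [α]_L + [m]_L = −(2) − (0) + (2) + (0) = 0
  T: −[η]_T − [ṁ]_T + [α]_T + [m]_T = −(0) − (-1) + (-1) + (0) = 0
All base exponents vanish — dimensionless.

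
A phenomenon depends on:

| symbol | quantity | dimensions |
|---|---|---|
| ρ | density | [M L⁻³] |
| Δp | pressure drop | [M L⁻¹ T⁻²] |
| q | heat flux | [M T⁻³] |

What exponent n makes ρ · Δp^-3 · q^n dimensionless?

2

Balance the M exponent: (1)·n from q, plus (1) − 3·(1) = -2 from the rest, must sum to zero.
n − 2 = 0, so n = 2.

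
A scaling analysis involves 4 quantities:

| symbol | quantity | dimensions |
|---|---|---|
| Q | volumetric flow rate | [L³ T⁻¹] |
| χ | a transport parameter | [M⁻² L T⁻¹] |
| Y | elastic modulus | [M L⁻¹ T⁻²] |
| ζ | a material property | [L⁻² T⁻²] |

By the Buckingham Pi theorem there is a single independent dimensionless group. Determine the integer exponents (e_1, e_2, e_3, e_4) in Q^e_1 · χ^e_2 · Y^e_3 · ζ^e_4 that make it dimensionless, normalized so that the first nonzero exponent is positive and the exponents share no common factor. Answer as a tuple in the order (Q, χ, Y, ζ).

M: e_1·(0) + e_2·(-2) + e_3·(1) + e_4·(0) = 0
L: e_1·(3) + e_2·(1) + e_3·(-1) + e_4·(-2) = 0
T: e_1·(-1) + e_2·(-1) + e_3·(-2) + e_4·(-2) = 0
Solving this homogeneous linear system for the smallest-integer solution (first nonzero entry positive) gives (1, -1, -2, 2).

(1, -1, -2, 2)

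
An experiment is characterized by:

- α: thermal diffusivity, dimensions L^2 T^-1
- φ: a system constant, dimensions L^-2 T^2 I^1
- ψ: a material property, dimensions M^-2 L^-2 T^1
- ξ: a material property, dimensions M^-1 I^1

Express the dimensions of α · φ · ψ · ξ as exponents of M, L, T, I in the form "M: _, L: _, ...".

M: -3, L: -2, T: 2, I: 2

Collect each base-dimension exponent across the product:
  M: (0) + (0) + (-2) + (-1) = -3
  L: (2) + (-2) + (-2) + (0) = -2
  T: (-1) + (2) + (1) + (0) = 2
  I: (0) + (1) + (0) + (1) = 2
So the dimensions are [M⁻³ L⁻² T² I²].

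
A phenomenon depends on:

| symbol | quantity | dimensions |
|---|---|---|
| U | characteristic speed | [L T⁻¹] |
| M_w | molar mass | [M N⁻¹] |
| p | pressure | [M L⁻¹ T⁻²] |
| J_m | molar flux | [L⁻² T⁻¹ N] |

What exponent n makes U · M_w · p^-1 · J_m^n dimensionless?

Balance the L exponent: (-2)·n from J_m, plus (1) + (0) − (-1) = 2 from the rest, must sum to zero.
-2n + 2 = 0, so n = 1.

1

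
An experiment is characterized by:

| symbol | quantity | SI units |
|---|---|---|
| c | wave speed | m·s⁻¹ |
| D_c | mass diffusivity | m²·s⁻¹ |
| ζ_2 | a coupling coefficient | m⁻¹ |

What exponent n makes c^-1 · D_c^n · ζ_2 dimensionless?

1

Balance the L exponent: (2)·n from D_c, plus −(1) + (-1) = -2 from the rest, must sum to zero.
2n − 2 = 0, so n = 1.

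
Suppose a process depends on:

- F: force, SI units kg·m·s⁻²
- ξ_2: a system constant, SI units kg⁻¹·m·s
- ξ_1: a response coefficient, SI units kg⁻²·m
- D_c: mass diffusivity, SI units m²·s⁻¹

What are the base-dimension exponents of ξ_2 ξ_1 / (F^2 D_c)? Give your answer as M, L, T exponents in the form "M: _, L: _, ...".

Collect each base-dimension exponent across the product:
  M: −2·(1) + (-1) + (-2) − (0) = -5
  L: −2·(1) + (1) + (1) − (2) = -2
  T: −2·(-2) + (1) + (0) − (-1) = 6
So the dimensions are [M⁻⁵ L⁻² T⁶].

M: -5, L: -2, T: 6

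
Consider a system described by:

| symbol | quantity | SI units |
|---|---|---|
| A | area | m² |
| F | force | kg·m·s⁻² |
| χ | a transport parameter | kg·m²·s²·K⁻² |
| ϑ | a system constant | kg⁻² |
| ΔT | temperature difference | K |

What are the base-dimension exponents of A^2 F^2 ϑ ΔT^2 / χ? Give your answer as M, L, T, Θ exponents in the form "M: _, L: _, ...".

Collect each base-dimension exponent across the product:
  M: 2·(0) + 2·(1) − (1) + (-2) + 2·(0) = -1
  L: 2·(2) + 2·(1) − (2) + (0) + 2·(0) = 4
  T: 2·(0) + 2·(-2) − (2) + (0) + 2·(0) = -6
  Θ: 2·(0) + 2·(0) − (-2) + (0) + 2·(1) = 4
So the dimensions are [M⁻¹ L⁴ T⁻⁶ Θ⁴].

M: -1, L: 4, T: -6, Θ: 4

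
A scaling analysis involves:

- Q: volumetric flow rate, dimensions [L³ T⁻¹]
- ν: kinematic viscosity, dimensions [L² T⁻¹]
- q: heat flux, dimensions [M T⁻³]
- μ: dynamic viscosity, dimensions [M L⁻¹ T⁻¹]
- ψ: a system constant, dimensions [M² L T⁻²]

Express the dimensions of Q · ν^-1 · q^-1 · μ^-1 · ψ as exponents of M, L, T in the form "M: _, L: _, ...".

M: 0, L: 3, T: 2

Collect each base-dimension exponent across the product:
  M: (0) − (0) − (1) − (1) + (2) = 0
  L: (3) − (2) − (0) − (-1) + (1) = 3
  T: (-1) − (-1) − (-3) − (-1) + (-2) = 2
So the dimensions are [L³ T²].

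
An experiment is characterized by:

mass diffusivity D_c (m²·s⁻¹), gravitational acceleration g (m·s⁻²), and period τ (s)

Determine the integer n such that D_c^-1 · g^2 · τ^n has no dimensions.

Balance the T exponent: (1)·n from τ, plus −(-1) + 2·(-2) = -3 from the rest, must sum to zero.
n − 3 = 0, so n = 3.

3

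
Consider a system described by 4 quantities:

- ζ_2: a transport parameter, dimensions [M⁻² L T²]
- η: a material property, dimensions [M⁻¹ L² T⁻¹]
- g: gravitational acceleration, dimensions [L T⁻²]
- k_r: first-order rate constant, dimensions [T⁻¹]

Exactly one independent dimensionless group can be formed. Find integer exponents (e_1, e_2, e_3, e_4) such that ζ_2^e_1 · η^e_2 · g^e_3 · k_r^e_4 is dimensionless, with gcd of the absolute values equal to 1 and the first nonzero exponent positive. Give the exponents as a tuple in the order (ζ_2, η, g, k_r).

(1, -2, 3, -2)

M: e_1·(-2) + e_2·(-1) + e_3·(0) + e_4·(0) = 0
L: e_1·(1) + e_2·(2) + e_3·(1) + e_4·(0) = 0
T: e_1·(2) + e_2·(-1) + e_3·(-2) + e_4·(-1) = 0
Solving this homogeneous linear system for the smallest-integer solution (first nonzero entry positive) gives (1, -2, 3, -2).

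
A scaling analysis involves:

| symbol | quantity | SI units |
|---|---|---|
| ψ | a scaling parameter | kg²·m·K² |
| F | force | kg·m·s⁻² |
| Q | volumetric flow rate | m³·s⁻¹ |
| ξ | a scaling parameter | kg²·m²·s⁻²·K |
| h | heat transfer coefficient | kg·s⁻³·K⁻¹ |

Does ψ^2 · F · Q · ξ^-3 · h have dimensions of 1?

Sum the exponent of each base dimension across the product:
  M: 2·[ψ]_M + [F]_M + [Q]_M − 3·[ξ]_M + [h]_M = 2·(2) + (1) + (0) − 3·(2) + (1) = 0
  L: 2·[ψ]_L + [F]_L + [Q]_L − 3·[ξ]_L + [h]_L = 2·(1) + (1) + (3) − 3·(2) + (0) = 0
  T: 2·[ψ]_T + [F]_T + [Q]_T − 3·[ξ]_T + [h]_T = 2·(0) + (-2) + (-1) − 3·(-2) + (-3) = 0
  Θ: 2·[ψ]_Θ + [F]_Θ + [Q]_Θ − 3·[ξ]_Θ + [h]_Θ = 2·(2) + (0) + (0) − 3·(1) + (-1) = 0
All base exponents vanish — dimensionless.

yes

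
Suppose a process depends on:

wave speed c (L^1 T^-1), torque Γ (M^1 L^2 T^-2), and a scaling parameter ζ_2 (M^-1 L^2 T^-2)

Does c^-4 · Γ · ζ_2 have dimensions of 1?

yes

Sum the exponent of each base dimension across the product:
  M: −4·[c]_M + [Γ]_M + [ζ_2]_M = −4·(0) + (1) + (-1) = 0
  L: −4·[c]_L + [Γ]_L + [ζ_2]_L = −4·(1) + (2) + (2) = 0
  T: −4·[c]_T + [Γ]_T + [ζ_2]_T = −4·(-1) + (-2) + (-2) = 0
All base exponents vanish — dimensionless.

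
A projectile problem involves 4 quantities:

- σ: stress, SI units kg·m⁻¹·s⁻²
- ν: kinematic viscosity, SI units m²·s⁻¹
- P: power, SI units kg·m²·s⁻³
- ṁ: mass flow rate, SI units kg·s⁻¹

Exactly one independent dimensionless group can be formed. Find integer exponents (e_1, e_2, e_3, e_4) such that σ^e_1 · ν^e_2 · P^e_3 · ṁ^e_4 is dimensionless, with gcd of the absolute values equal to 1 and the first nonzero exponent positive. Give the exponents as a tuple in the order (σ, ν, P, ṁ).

M: e_1·(1) + e_2·(0) + e_3·(1) + e_4·(1) = 0
L: e_1·(-1) + e_2·(2) + e_3·(2) + e_4·(0) = 0
T: e_1·(-2) + e_2·(-1) + e_3·(-3) + e_4·(-1) = 0
Solving this homogeneous linear system for the smallest-integer solution (first nonzero entry positive) gives (2, 4, -3, 1).

(2, 4, -3, 1)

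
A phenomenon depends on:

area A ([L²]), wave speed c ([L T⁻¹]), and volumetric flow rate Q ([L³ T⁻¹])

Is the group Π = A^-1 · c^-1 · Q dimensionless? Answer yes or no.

Sum the exponent of each base dimension across the product:
  L: −[A]_L − [c]_L + [Q]_L = −(2) − (1) + (3) = 0
  T: −[A]_T − [c]_T + [Q]_T = −(0) − (-1) + (-1) = 0
All base exponents vanish — dimensionless.

yes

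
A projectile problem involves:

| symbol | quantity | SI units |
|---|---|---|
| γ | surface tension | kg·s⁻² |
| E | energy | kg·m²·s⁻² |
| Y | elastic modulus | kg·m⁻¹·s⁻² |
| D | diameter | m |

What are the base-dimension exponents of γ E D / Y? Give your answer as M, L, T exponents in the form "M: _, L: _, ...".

M: 1, L: 4, T: -2

Collect each base-dimension exponent across the product:
  M: (1) + (1) − (1) + (0) = 1
  L: (0) + (2) − (-1) + (1) = 4
  T: (-2) + (-2) − (-2) + (0) = -2
So the dimensions are [M L⁴ T⁻²].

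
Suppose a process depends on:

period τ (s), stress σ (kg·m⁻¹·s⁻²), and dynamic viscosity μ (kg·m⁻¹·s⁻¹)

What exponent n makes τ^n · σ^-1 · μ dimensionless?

Balance the T exponent: (1)·n from τ, plus −(-2) + (-1) = 1 from the rest, must sum to zero.
n + 1 = 0, so n = -1.

-1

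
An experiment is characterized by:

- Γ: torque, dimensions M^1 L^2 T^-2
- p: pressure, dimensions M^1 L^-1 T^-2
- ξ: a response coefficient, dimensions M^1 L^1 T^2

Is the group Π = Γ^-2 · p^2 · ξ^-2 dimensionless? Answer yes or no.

Sum the exponent of each base dimension across the product:
  M: −2·[Γ]_M + 2·[p]_M − 2·[ξ]_M = −2·(1) + 2·(1) − 2·(1) = -2
  L: −2·[Γ]_L + 2·[p]_L − 2·[ξ]_L = −2·(2) + 2·(-1) − 2·(1) = -8
  T: −2·[Γ]_T + 2·[p]_T − 2·[ξ]_T = −2·(-2) + 2·(-2) − 2·(2) = -4
Net dimensions [M⁻² L⁻⁸ T⁻⁴] ≠ [1] — not dimensionless.

no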